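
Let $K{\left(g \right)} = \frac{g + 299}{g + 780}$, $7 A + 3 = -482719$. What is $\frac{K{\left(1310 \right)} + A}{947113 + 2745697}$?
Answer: $- \frac{1008877717}{54025810300} \approx -0.018674$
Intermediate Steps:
$A = - \frac{482722}{7}$ ($A = - \frac{3}{7} + \frac{1}{7} \left(-482719\right) = - \frac{3}{7} - \frac{482719}{7} = - \frac{482722}{7} \approx -68960.0$)
$K{\left(g \right)} = \frac{299 + g}{780 + g}$
$\frac{K{\left(1310 \right)} + A}{947113 + 2745697} = \frac{\frac{299 + 1310}{780 + 1310} - \frac{482722}{7}}{947113 + 2745697} = \frac{\frac{1}{2090} \cdot 1609 - \frac{482722}{7}}{3692810} = \left(\frac{1}{2090} \cdot 1609 - \frac{482722}{7}\right) \frac{1}{3692810} = \left(\frac{1609}{2090} - \frac{482722}{7}\right) \frac{1}{3692810} = \left(- \frac{1008877717}{14630}\right) \frac{1}{3692810} = - \frac{1008877717}{54025810300}$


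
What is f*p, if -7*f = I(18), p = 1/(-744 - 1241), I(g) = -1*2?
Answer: -2/13895 ≈ -0.00014394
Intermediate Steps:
I(g) = -2
p = -1/1985 (p = 1/(-1985) = -1/1985 ≈ -0.00050378)
f = 2/7 (f = -1/7*(-2) = 2/7 ≈ 0.28571)
f*p = (2/7)*(-1/1985) = -2/13895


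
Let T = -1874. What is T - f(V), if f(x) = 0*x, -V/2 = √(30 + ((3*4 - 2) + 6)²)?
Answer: -1874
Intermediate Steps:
V = -2*√286 (V = -2*√(30 + ((3*4 - 2) + 6)²) = -2*√(30 + ((12 - 2) + 6)²) = -2*√(30 + (10 + 6)²) = -2*√(30 + 16²) = -2*√(30 + 256) = -2*√286 ≈ -33.823)
f(x) = 0
T - f(V) = -1874 - 1*0 = -1874 + 0 = -1874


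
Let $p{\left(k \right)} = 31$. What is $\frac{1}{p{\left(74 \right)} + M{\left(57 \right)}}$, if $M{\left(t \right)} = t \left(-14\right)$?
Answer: $- \frac{1}{767} \approx -0.0013038$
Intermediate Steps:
$M{\left(t \right)} = - 14 t$
$\frac{1}{p{\left(74 \right)} + M{\left(57 \right)}} = \frac{1}{31 - 798} = \frac{1}{-767} = - \frac{1}{767}$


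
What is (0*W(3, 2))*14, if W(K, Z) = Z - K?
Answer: 0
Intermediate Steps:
(0*W(3, 2))*14 = (0*(2 - 1*3))*14 = (0*(2 - 3))*14 = (0*(-1))*14 = 0*14 = 0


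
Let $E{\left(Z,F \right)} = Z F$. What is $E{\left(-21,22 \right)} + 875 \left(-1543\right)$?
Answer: $-1350587$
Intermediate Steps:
$E{\left(Z,F \right)} = F Z$
$E{\left(-21,22 \right)} + 875 \left(-1543\right) = 22 \left(-21\right) + 875 \left(-1543\right) = -462 - 1350125 = -1350587$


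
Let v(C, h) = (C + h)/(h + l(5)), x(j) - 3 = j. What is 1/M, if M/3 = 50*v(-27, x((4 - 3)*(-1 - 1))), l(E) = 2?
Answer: -1/1300 ≈ -0.00076923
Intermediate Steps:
x(j) = 3 + j
v(C, h) = (C + h)/(2 + h) (v(C, h) = (C + h)/(h + 2) = (C + h)/(2 + h))
M = -1300 (M = 3*(50*((-27 + (3 + (4 - 3)*(-1 - 1)))/(2 + (3 + (4 - 3)*(-1 - 1))))) = 3*(50*((-27 + (3 + 1*(-2)))/(2 + (3 + 1*(-2))))) = 3*(50*((-27 + (3 - 2))/(2 + (3 - 2)))) = 3*(50*((-27 + 1)/(2 + 1))) = 3*(50*(-26/3)) = 3*(-1300/3) = -1300)
1/M = 1/(-1300) = -1/1300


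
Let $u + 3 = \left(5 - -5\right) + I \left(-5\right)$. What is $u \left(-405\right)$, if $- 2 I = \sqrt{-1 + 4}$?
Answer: $-2835 - \frac{2025 \sqrt{3}}{2} \approx -4588.7$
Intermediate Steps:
$I = - \frac{\sqrt{3}}{2}$ ($I = - \frac{\sqrt{-1 + 4}}{2} = - \frac{\sqrt{3}}{2} \approx -0.86602$)
$u = 7 + \frac{5 \sqrt{3}}{2}$ ($u = -3 + \left(\left(5 - -5\right) + - \frac{\sqrt{3}}{2} \left(-5\right)\right) = -3 + \left(\left(5 + 5\right) + \frac{5 \sqrt{3}}{2}\right) = -3 + \left(10 + \frac{5 \sqrt{3}}{2}\right) = 7 + \frac{5 \sqrt{3}}{2} \approx 11.33$)
$u \left(-405\right) = \left(7 + \frac{5 \sqrt{3}}{2}\right) \left(-405\right) = -2835 - \frac{2025 \sqrt{3}}{2}$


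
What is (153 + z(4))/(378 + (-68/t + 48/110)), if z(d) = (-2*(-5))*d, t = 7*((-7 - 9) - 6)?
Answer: 74305/145868 ≈ 0.50940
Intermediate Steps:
t = -154 (t = 7*(-16 - 6) = 7*(-22) = -154)
z(d) = 10*d
(153 + z(4))/(378 + (-68/t + 48/110)) = (153 + 10*4)/(378 + (-68/(-154) + 48/110)) = (153 + 40)/(378 + (-68*(-1/154) + 48*(1/110))) = 193/(378 + (34/77 + 24/55)) = 193/(378 + 338/385) = 193/(145868/385) = 193*(385/145868) = 74305/145868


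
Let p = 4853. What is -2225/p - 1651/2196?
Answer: -12898403/10657188 ≈ -1.2103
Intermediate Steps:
-2225/p - 1651/2196 = -2225/4853 - 1651/2196 = -12898403/10657188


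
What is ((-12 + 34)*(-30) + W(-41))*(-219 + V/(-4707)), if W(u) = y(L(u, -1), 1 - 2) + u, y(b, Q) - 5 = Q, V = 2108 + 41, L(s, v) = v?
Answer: 719988454/4707 ≈ 1.5296e+5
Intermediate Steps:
V = 2149
y(b, Q) = 5 + Q
W(u) = 4 + u (W(u) = (5 + (1 - 2)) + u = (5 - 1) + u = 4 + u)
((-12 + 34)*(-30) + W(-41))*(-219 + V/(-4707)) = ((-12 + 34)*(-30) + (4 - 41))*(-219 + 2149/(-4707)) = (22*(-30) - 37)*(-219 + 2149*(-1/4707)) = (-660 - 37)*(-219 - 2149/4707) = -697*(-1032982/4707) = 719988454/4707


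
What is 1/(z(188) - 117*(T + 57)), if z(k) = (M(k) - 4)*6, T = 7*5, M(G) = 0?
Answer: -1/10788 ≈ -9.2696e-5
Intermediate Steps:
T = 35
z(k) = -24 (z(k) = (0 - 4)*6 = -4*6 = -24)
1/(z(188) - 117*(T + 57)) = 1/(-24 - 117*(35 + 57)) = 1/(-24 - 117*92) = 1/(-24 - 10764) = 1/(-10788) = -1/10788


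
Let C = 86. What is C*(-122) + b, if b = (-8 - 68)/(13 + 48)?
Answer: -640088/61 ≈ -10493.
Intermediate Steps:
b = -76/61 ≈ -1.2459
C*(-122) + b = 86*(-122) - 76/61 = -10492 - 76/61 = -640088/61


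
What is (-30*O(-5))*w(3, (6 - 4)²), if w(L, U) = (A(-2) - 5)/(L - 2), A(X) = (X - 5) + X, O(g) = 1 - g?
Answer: 2520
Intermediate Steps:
A(X) = -5 + 2*X (A(X) = (-5 + X) + X = -5 + 2*X)
w(L, U) = -14/(-2 + L) (w(L, U) = ((-5 + 2*(-2)) - 5)/(L - 2) = ((-5 - 4) - 5)/(-2 + L) = (-9 - 5)/(-2 + L) = -14/(-2 + L))
(-30*O(-5))*w(3, (6 - 4)²) = (-30*(1 - 1*(-5)))*(-14/(-2 + 3)) = (-30*(1 + 5))*(-14/1) = (-30*6)*(-14*1) = -180*(-14) = 2520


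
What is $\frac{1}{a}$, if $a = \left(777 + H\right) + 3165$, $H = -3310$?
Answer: $\frac{1}{632} \approx 0.0015823$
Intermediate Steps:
$a = 632$ ($a = \left(777 - 3310\right) + 3165 = -2533 + 3165 = 632$)
$\frac{1}{a} = \frac{1}{632}$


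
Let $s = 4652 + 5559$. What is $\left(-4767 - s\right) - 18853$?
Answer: $-33831$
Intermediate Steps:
$s = 10211$
$\left(-4767 - s\right) - 18853 = \left(-4767 - 10211\right) - 18853 = -14978 - 18853 = -33831$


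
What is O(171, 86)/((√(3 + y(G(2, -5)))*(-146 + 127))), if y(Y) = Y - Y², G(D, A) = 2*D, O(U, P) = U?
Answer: 3*I ≈ 3.0*I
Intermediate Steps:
O(171, 86)/((√(3 + y(G(2, -5)))*(-146 + 127))) = 171/((√(3 + (2*2)*(1 - 2*2))*(-146 + 127))) = 171/((√(3 + 4*(1 - 1*4))*(-19))) = 171/((√(3 + 4*(1 - 4))*(-19))) = 171/((√(3 + 4*(-3))*(-19))) = 171/((√(3 - 12)*(-19))) = 171/((√(-9)*(-19))) = 171/(((3*I)*(-19))) = 171/((-57*I)) = 171*(I/57) = 3*I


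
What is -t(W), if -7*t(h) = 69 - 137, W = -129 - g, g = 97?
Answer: -68/7 ≈ -9.7143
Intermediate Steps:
W = -226 (W = -129 - 1*97 = -129 - 97 = -226)
t(h) = 68/7 (t(h) = -(69 - 137)/7 = -⅐*(-68) = 68/7)
-t(W) = -1*68/7 = -68/7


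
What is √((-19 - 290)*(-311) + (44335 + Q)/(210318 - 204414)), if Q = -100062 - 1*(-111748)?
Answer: √23264405197/492 ≈ 310.01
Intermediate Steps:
Q = 11686 (Q = -100062 + 111748 = 11686)
√((-19 - 290)*(-311) + (44335 + Q)/(210318 - 204414)) = √((-19 - 290)*(-311) + (44335 + 11686)/(210318 - 204414)) = √(-309*(-311) + 56021/5904) = √(96099 + 56021*(1/5904)) = √(96099 + 56021/5904) = √(567424517/5904) = √23264405197/492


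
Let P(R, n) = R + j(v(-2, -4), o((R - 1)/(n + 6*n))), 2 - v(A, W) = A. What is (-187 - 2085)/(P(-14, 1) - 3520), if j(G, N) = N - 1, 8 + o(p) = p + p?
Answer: 15904/24831 ≈ 0.64049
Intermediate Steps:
v(A, W) = 2 - A
o(p) = -8 + 2*p (o(p) = -8 + (p + p) = -8 + 2*p)
j(G, N) = -1 + N
P(R, n) = -9 + R + 2*(-1 + R)/(7*n) (P(R, n) = R + (-1 + (-8 + 2*((R - 1)/(n + 6*n)))) = R + (-1 + (-8 + 2*((-1 + R)/((7*n))))) = R + (-1 + (-8 + 2*((-1 + R)*(1/(7*n))))) = R + (-1 + (-8 + 2*((-1 + R)/(7*n)))) = R + (-1 + (-8 + 2*(-1 + R)/(7*n))) = R + (-9 + 2*(-1 + R)/(7*n)) = -9 + R + 2*(-1 + R)/(7*n))
(-187 - 2085)/(P(-14, 1) - 3520) = (-187 - 2085)/((⅐)*(-2 + 2*(-14) + 7*1*(-9 - 14))/1 - 3520) = -2272/((⅐)*1*(-2 - 28 + 7*1*(-23)) - 3520) = -2272/((⅐)*1*(-2 - 28 - 161) - 3520) = -2272/((⅐)*1*(-191) - 3520) = -2272/(-191/7 - 3520) = -2272/(-24831/7) = -2272*(-7/24831) = 15904/24831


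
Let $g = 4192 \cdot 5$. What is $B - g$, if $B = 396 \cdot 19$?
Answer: $-13436$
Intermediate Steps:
$g = 20960$
$B = 7524$
$B - g = 7524 - 20960 = -13436$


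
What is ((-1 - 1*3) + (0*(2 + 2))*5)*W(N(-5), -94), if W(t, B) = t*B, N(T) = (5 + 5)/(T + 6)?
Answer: 3760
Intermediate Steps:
N(T) = 10/(6 + T)
W(t, B) = B*t
((-1 - 1*3) + (0*(2 + 2))*5)*W(N(-5), -94) = ((-1 - 1*3) + (0*(2 + 2))*5)*(-940/(6 - 5)) = ((-1 - 3) + (0*4)*5)*(-940/1) = (-4 + 0*5)*(-940) = (-4 + 0)*(-94*10) = -4*(-940) = 3760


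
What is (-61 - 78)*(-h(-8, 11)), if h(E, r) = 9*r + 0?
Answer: 13761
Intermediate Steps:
h(E, r) = 9*r
(-61 - 78)*(-h(-8, 11)) = (-61 - 78)*(-9*11) = -(-139)*99 = -139*(-99) = 13761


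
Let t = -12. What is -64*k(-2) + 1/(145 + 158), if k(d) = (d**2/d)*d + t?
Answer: 155137/303 ≈ 512.00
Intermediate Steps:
k(d) = -12 + d**2 (k(d) = (d**2/d)*d - 12 = d*d - 12 = d**2 - 12 = -12 + d**2)
-64*k(-2) + 1/(145 + 158) = -64*(-12 + (-2)**2) + 1/(145 + 158) = -64*(-12 + 4) + 1/303 = -64*(-8) + 1/303 = 512 + 1/303 = 155137/303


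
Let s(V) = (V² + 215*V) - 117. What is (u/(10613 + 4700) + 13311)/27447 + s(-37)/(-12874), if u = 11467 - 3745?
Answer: 1813822538081/1803629852738 ≈ 1.0057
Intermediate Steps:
u = 7722
s(V) = -117 + V² + 215*V
(u/(10613 + 4700) + 13311)/27447 + s(-37)/(-12874) = (7722/(10613 + 4700) + 13311)/27447 + (-117 + (-37)² + 215*(-37))/(-12874) = (7722/15313 + 13311)*(1/27447) + (-117 + 1369 - 7955)*(-1/12874) = (7722*(1/15313) + 13311)*(1/27447) - 6703*(-1/12874) = (7722/15313 + 13311)*(1/27447) + 6703/12874 = (203839065/15313)*(1/27447) + 6703/12874 = 67946355/140098637 + 6703/12874 = 1813822538081/1803629852738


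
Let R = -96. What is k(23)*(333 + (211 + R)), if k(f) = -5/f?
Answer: -2240/23 ≈ -97.391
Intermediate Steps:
k(23)*(333 + (211 + R)) = (-5/23)*(333 + (211 - 96)) = (-5*1/23)*(333 + 115) = -5/23*448 = -2240/23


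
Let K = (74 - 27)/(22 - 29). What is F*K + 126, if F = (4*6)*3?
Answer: -2502/7 ≈ -357.43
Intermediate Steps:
F = 72 (F = 24*3 = 72)
K = -47/7 (K = 47/(-7) = 47*(-⅐) = -47/7 ≈ -6.7143)
F*K + 126 = 72*(-47/7) + 126 = -3384/7 + 126 = -2502/7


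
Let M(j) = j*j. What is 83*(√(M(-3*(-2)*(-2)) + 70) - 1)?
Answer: -83 + 83*√214 ≈ 1131.2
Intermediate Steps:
M(j) = j²
83*(√(M(-3*(-2)*(-2)) + 70) - 1) = 83*(√((-3*(-2)*(-2))² + 70) - 1) = 83*(√((6*(-2))² + 70) - 1) = 83*(√((-12)² + 70) - 1) = 83*(√(144 + 70) - 1) = 83*(√214 - 1) = 83*(-1 + √214) = -83 + 83*√214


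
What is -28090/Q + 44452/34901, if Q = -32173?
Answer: 2410523286/1122869873 ≈ 2.1468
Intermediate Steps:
-28090/Q + 44452/34901 = -28090/(-32173) + 44452/34901 = -28090*(-1/32173) + 44452*(1/34901) = 28090/32173 + 44452/34901 = 2410523286/1122869873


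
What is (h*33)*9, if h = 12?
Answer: 3564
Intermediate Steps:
(h*33)*9 = (12*33)*9 = 396*9 = 3564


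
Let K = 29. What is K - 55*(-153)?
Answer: 8444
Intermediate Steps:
K - 55*(-153) = 29 - 55*(-153) = 29 + 8415 = 8444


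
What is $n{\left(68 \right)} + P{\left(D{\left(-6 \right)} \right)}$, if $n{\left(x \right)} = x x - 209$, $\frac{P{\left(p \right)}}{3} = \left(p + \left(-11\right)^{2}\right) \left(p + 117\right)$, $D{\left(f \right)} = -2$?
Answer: $45470$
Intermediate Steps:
$P{\left(p \right)} = 3 \left(117 + p\right) \left(121 + p\right)$ ($P{\left(p \right)} = 3 \left(p + \left(-11\right)^{2}\right) \left(p + 117\right) = 3 \left(p + 121\right) \left(117 + p\right) = 3 \left(121 + p\right) \left(117 + p\right) = 3 \left(117 + p\right) \left(121 + p\right)$)
$n{\left(x \right)} = -209 + x^{2}$ ($n{\left(x \right)} = x^{2} - 209 = -209 + x^{2}$)
$n{\left(68 \right)} + P{\left(D{\left(-6 \right)} \right)} = \left(-209 + 68^{2}\right) + \left(42471 + 3 \left(-2\right)^{2} + 714 \left(-2\right)\right) = \left(-209 + 4624\right) + \left(42471 + 3 \cdot 4 - 1428\right) = 4415 + \left(42471 + 12 - 1428\right) = 4415 + 41055 = 45470$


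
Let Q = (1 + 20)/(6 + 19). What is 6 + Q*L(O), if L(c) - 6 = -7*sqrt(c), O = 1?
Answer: 129/25 ≈ 5.1600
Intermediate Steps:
Q = 21/25 ≈ 0.84000
L(c) = 6 - 7*sqrt(c)
6 + Q*L(O) = 6 + 21*(6 - 7*sqrt(1))/25 = 6 + 21*(6 - 7*1)/25 = 6 + 21*(6 - 7)/25 = 6 + (21/25)*(-1) = 6 - 21/25 = 129/25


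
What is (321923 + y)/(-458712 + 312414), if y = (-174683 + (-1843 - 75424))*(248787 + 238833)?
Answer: 3320419921/3954 ≈ 8.3976e+5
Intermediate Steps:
y = -122855859000 (y = (-174683 - 77267)*487620 = -251950*487620 = -122855859000)
(321923 + y)/(-458712 + 312414) = (321923 - 122855859000)/(-458712 + 312414) = -122855537077/(-146298) = -122855537077*(-1/146298) = 3320419921/3954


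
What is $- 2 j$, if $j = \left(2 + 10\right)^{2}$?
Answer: $-288$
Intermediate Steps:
$j = 144$ ($j = 12^{2} = 144$)
$- 2 j = \left(-2\right) 144 = -288$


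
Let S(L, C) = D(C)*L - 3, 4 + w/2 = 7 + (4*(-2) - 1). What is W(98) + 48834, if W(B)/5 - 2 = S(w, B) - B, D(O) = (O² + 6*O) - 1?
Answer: -563121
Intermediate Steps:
w = -12 (w = -8 + 2*(7 + (4*(-2) - 1)) = -8 + 2*(7 + (-8 - 1)) = -8 + 2*(7 - 9) = -8 + 2*(-2) = -8 - 4 = -12)
D(O) = -1 + O² + 6*O
S(L, C) = -3 + L*(-1 + C² + 6*C) (S(L, C) = (-1 + C² + 6*C)*L - 3 = L*(-1 + C² + 6*C) - 3 = -3 + L*(-1 + C² + 6*C))
W(B) = 55 - 365*B - 60*B² (W(B) = 10 + 5*((-3 - 12*(-1 + B² + 6*B)) - B) = 10 + 5*((-3 + (12 - 72*B - 12*B²)) - B) = 10 + 5*((9 - 72*B - 12*B²) - B) = 10 + 5*(9 - 73*B - 12*B²) = 10 + (45 - 365*B - 60*B²) = 55 - 365*B - 60*B²)
W(98) + 48834 = (55 - 365*98 - 60*98²) + 48834 = (55 - 35770 - 60*9604) + 48834 = (55 - 35770 - 576240) + 48834 = -611955 + 48834 = -563121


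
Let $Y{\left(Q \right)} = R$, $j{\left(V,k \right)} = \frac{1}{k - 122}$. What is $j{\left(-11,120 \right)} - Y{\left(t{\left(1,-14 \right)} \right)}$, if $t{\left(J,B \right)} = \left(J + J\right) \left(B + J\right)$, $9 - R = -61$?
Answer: $- \frac{141}{2} \approx -70.5$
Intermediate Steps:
$j{\left(V,k \right)} = \frac{1}{-122 + k}$
$R = 70$ ($R = 9 - -61 = 9 + 61 = 70$)
$t{\left(J,B \right)} = 2 J \left(B + J\right)$
$Y{\left(Q \right)} = 70$
$j{\left(-11,120 \right)} - Y{\left(t{\left(1,-14 \right)} \right)} = \frac{1}{-122 + 120} - 70 = \frac{1}{-2} - 70 = - \frac{1}{2} - 70 = - \frac{141}{2}$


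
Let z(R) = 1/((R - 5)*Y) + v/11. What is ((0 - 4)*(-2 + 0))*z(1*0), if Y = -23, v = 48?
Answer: 44248/1265 ≈ 34.979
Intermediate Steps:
z(R) = 48/11 - 1/(23*(-5 + R)) (z(R) = 1/((R - 5)*(-23)) + 48/11 = -1/23/(-5 + R) + 48*(1/11) = -1/(23*(-5 + R)) + 48/11 = 48/11 - 1/(23*(-5 + R)))
((0 - 4)*(-2 + 0))*z(1*0) = ((0 - 4)*(-2 + 0))*((-5531 + 1104*(1*0))/(253*(-5 + 1*0))) = (-4*(-2))*((-5531 + 1104*0)/(253*(-5 + 0))) = 8*((1/253)*(-5531 + 0)/(-5)) = 8*((1/253)*(-⅕)*(-5531)) = 8*(5531/1265) = 44248/1265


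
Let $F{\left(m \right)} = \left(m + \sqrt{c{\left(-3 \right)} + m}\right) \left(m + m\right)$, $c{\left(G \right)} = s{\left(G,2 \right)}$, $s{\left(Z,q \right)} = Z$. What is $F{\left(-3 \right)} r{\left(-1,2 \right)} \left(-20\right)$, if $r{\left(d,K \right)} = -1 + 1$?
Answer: $0$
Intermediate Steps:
$c{\left(G \right)} = G$
$F{\left(m \right)} = 2 m \left(m + \sqrt{-3 + m}\right)$ ($F{\left(m \right)} = \left(m + \sqrt{-3 + m}\right) \left(m + m\right) = \left(m + \sqrt{-3 + m}\right) 2 m = 2 m \left(m + \sqrt{-3 + m}\right)$)
$r{\left(d,K \right)} = 0$
$F{\left(-3 \right)} r{\left(-1,2 \right)} \left(-20\right) = 2 \left(-3\right) \left(-3 + \sqrt{-3 - 3}\right) 0 \left(-20\right) = 2 \left(-3\right) \left(-3 + \sqrt{-6}\right) 0 \left(-20\right) = 2 \left(-3\right) \left(-3 + i \sqrt{6}\right) 0 \left(-20\right) = \left(18 - 6 i \sqrt{6}\right) 0 \left(-20\right) = 0 \left(-20\right) = 0$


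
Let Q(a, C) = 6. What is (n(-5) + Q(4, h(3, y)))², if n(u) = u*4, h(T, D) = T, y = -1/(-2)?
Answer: 196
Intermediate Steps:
y = ½ (y = -1*(-½) = ½ ≈ 0.50000)
n(u) = 4*u
(n(-5) + Q(4, h(3, y)))² = (4*(-5) + 6)² = (-20 + 6)² = (-14)² = 196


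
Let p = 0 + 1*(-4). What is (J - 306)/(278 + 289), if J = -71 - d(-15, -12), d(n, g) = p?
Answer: -373/567 ≈ -0.65785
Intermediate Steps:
p = -4 (p = 0 - 4 = -4)
d(n, g) = -4
J = -67 (J = -71 - 1*(-4) = -71 + 4 = -67)
(J - 306)/(278 + 289) = (-67 - 306)/(278 + 289) = -373/567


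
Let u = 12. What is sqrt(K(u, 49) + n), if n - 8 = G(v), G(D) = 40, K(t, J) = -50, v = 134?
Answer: I*sqrt(2) ≈ 1.4142*I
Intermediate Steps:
n = 48 (n = 8 + 40 = 48)
sqrt(K(u, 49) + n) = sqrt(-50 + 48) = sqrt(-2) = I*sqrt(2)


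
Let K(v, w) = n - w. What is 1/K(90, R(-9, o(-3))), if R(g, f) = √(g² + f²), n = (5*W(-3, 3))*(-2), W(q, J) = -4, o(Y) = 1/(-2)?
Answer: 32/1215 + 2*√13/1215 ≈ 0.032273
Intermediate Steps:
o(Y) = -½
n = 40 (n = (5*(-4))*(-2) = -20*(-2) = 40)
R(g, f) = √(f² + g²)
K(v, w) = 40 - w
1/K(90, R(-9, o(-3))) = 1/(40 - √((-½)² + (-9)²)) = 1/(40 - √(¼ + 81)) = 1/(40 - √(325/4)) = 1/(40 - 5*√13/2)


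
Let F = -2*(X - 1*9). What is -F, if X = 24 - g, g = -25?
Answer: 80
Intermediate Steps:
X = 49 (X = 24 - 1*(-25) = 24 + 25 = 49)
F = -80 (F = -2*(49 - 1*9) = -2*(49 - 9) = -2*40 = -80)
-F = -1*(-80) = 80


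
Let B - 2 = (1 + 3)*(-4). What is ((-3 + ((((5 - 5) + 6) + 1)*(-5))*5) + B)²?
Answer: 36864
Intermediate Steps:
B = -14 (B = 2 + (1 + 3)*(-4) = 2 + 4*(-4) = 2 - 16 = -14)
((-3 + ((((5 - 5) + 6) + 1)*(-5))*5) + B)² = ((-3 + ((((5 - 5) + 6) + 1)*(-5))*5) - 14)² = ((-3 + (((0 + 6) + 1)*(-5))*5) - 14)² = ((-3 + ((6 + 1)*(-5))*5) - 14)² = ((-3 + (7*(-5))*5) - 14)² = ((-3 - 35*5) - 14)² = ((-3 - 175) - 14)² = (-178 - 14)² = (-192)² = 36864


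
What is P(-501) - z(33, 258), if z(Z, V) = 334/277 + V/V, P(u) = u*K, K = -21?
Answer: 2913706/277 ≈ 10519.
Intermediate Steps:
P(u) = -21*u (P(u) = u*(-21) = -21*u)
z(Z, V) = 611/277 (z(Z, V) = 334*(1/277) + 1 = 334/277 + 1 = 611/277)
P(-501) - z(33, 258) = -21*(-501) - 1*611/277 = 10521 - 611/277 = 2913706/277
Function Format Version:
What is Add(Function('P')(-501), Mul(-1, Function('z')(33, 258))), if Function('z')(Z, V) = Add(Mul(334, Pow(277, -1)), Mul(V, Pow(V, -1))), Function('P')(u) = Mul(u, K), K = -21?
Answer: Rational(2913706, 277) ≈ 10519.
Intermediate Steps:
Function('P')(u) = Mul(-21, u) (Function('P')(u) = Mul(u, -21) = Mul(-21, u))
Function('z')(Z, V) = Rational(611, 277) (Function('z')(Z, V) = Add(Mul(334, Rational(1, 277)), 1) = Add(Rational(334, 277), 1) = Rational(611, 277))
Add(Function('P')(-501), Mul(-1, Function('z')(33, 258))) = Add(Mul(-21, -501), Mul(-1, Rational(611, 277))) = Add(10521, Rational(-611, 277)) = Rational(2913706, 277)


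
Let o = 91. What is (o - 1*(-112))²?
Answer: 41209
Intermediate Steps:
(o - 1*(-112))² = (91 - 1*(-112))² = (91 + 112)² = 203² = 41209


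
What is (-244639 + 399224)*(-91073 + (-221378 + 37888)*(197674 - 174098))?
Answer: -668742642220105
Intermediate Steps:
(-244639 + 399224)*(-91073 + (-221378 + 37888)*(197674 - 174098)) = 154585*(-91073 - 183490*23576) = 154585*(-91073 - 4325960240) = 154585*(-4326051313) = -668742642220105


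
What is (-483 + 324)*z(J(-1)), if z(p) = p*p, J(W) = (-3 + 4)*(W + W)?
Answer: -636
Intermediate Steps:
J(W) = 2*W (J(W) = 1*(2*W) = 2*W)
z(p) = p**2
(-483 + 324)*z(J(-1)) = (-483 + 324)*(2*(-1))**2 = -159*(-2)**2 = -159*4 = -636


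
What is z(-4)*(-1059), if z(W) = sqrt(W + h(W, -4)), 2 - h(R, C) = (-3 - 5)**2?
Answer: -1059*I*sqrt(66) ≈ -8603.4*I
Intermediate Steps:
h(R, C) = -62 (h(R, C) = 2 - (-3 - 5)**2 = 2 - 1*(-8)**2 = 2 - 1*64 = 2 - 64 = -62)
z(W) = sqrt(-62 + W) (z(W) = sqrt(W - 62) = sqrt(-62 + W))
z(-4)*(-1059) = sqrt(-62 - 4)*(-1059) = sqrt(-66)*(-1059) = (I*sqrt(66))*(-1059) = -1059*I*sqrt(66)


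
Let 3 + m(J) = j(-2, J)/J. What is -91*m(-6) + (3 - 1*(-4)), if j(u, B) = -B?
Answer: 371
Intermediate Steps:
m(J) = -4 (m(J) = -3 + (-J)/J = -3 - 1 = -4)
-91*m(-6) + (3 - 1*(-4)) = -91*(-4) + (3 - 1*(-4)) = 364 + (3 + 4) = 364 + 7 = 371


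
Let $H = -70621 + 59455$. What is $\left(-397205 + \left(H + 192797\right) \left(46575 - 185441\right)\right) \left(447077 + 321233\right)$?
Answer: $-19378904613939810$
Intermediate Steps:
$H = -11166$
$\left(-397205 + \left(H + 192797\right) \left(46575 - 185441\right)\right) \left(447077 + 321233\right) = \left(-397205 + \left(-11166 + 192797\right) \left(46575 - 185441\right)\right) \left(447077 + 321233\right) = \left(-397205 + 181631 \left(-138866\right)\right) 768310 = \left(-397205 - 25222370446\right) 768310 = \left(-25222767651\right) 768310 = -19378904613939810$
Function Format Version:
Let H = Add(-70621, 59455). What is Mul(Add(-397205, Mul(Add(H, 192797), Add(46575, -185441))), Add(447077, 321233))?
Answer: -19378904613939810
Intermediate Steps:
H = -11166
Mul(Add(-397205, Mul(Add(H, 192797), Add(46575, -185441))), Add(447077, 321233)) = Mul(Add(-397205, Mul(Add(-11166, 192797), Add(46575, -185441))), Add(447077, 321233)) = Mul(Add(-397205, Mul(181631, -138866)), 768310) = Mul(Add(-397205, -25222370446), 768310) = Mul(-25222767651, 768310) = -19378904613939810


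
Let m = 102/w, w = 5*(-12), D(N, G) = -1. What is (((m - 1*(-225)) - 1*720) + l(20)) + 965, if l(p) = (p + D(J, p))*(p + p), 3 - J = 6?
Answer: 12283/10 ≈ 1228.3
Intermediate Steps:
J = -3 (J = 3 - 1*6 = 3 - 6 = -3)
w = -60
m = -17/10 (m = 102/(-60) = 102*(-1/60) = -17/10 ≈ -1.7000)
l(p) = 2*p*(-1 + p) (l(p) = (p - 1)*(p + p) = (-1 + p)*(2*p) = 2*p*(-1 + p))
(((m - 1*(-225)) - 1*720) + l(20)) + 965 = (((-17/10 - 1*(-225)) - 1*720) + 2*20*(-1 + 20)) + 965 = (((-17/10 + 225) - 720) + 2*20*19) + 965 = ((2233/10 - 720) + 760) + 965 = (-4967/10 + 760) + 965 = 2633/10 + 965 = 12283/10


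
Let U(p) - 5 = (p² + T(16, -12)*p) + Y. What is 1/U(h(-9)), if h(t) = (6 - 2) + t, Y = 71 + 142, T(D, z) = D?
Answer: 1/163 ≈ 0.0061350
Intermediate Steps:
Y = 213
h(t) = 4 + t
U(p) = 218 + p² + 16*p (U(p) = 5 + ((p² + 16*p) + 213) = 5 + (213 + p² + 16*p) = 218 + p² + 16*p)
1/U(h(-9)) = 1/(218 + (4 - 9)² + 16*(4 - 9)) = 1/(218 + (-5)² + 16*(-5)) = 1/(218 + 25 - 80) = 1/163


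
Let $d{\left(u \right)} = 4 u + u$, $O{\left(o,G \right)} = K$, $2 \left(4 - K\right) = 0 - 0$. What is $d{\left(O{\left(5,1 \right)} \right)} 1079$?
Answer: $21580$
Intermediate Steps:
$K = 4$ ($K = 4 - \frac{0 - 0}{2} = 4 - \frac{0 + 0}{2} = 4 - 0 = 4 + 0 = 4$)
$O{\left(o,G \right)} = 4$
$d{\left(u \right)} = 5 u$
$d{\left(O{\left(5,1 \right)} \right)} 1079 = 5 \cdot 4 \cdot 1079 = 20 \cdot 1079 = 21580$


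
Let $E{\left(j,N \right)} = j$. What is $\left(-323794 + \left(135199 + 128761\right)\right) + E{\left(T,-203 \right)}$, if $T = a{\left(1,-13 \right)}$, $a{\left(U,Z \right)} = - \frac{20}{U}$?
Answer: $-59854$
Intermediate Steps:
$T = -20$ ($T = - \frac{20}{1} = \left(-20\right) 1 = -20$)
$\left(-323794 + \left(135199 + 128761\right)\right) + E{\left(T,-203 \right)} = \left(-323794 + \left(135199 + 128761\right)\right) - 20 = \left(-323794 + 263960\right) - 20 = -59834 - 20 = -59854$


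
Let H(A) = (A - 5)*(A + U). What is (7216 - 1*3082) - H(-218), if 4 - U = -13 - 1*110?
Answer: -16159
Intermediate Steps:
U = 127 (U = 4 - (-13 - 1*110) = 4 - (-13 - 110) = 4 - 1*(-123) = 4 + 123 = 127)
H(A) = (-5 + A)*(127 + A) (H(A) = (A - 5)*(A + 127) = (-5 + A)*(127 + A))
(7216 - 1*3082) - H(-218) = (7216 - 1*3082) - (-635 + (-218)² + 122*(-218)) = (7216 - 3082) - (-635 + 47524 - 26596) = 4134 - 1*20293 = 4134 - 20293 = -16159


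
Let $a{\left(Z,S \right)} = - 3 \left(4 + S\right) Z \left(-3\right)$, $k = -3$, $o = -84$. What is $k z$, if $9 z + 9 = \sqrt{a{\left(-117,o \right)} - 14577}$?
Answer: $3 - \frac{\sqrt{69663}}{3} \approx -84.979$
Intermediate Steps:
$a{\left(Z,S \right)} = 9 Z \left(4 + S\right)$ ($a{\left(Z,S \right)} = - 3 Z \left(4 + S\right) \left(-3\right) = 9 Z \left(4 + S\right)$)
$z = -1 + \frac{\sqrt{69663}}{9}$ ($z = -1 + \frac{\sqrt{9 \left(-117\right) \left(4 - 84\right) - 14577}}{9} = -1 + \frac{\sqrt{9 \left(-117\right) \left(-80\right) - 14577}}{9} = -1 + \frac{\sqrt{84240 - 14577}}{9} = -1 + \frac{\sqrt{69663}}{9} \approx 28.326$)
$k z = - 3 \left(-1 + \frac{\sqrt{69663}}{9}\right) = 3 - \frac{\sqrt{69663}}{3}$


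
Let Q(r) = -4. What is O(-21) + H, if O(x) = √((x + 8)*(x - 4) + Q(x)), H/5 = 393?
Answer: 1965 + √321 ≈ 1982.9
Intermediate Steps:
H = 1965 (H = 5*393 = 1965)
O(x) = √(-4 + (-4 + x)*(8 + x)) (O(x) = √((x + 8)*(x - 4) - 4) = √((8 + x)*(-4 + x) - 4) = √((-4 + x)*(8 + x) - 4) = √(-4 + (-4 + x)*(8 + x)))
O(-21) + H = √(-36 + (-21)² + 4*(-21)) + 1965 = √(-36 + 441 - 84) + 1965 = √321 + 1965 = 1965 + √321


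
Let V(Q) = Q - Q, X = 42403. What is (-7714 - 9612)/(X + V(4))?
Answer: -17326/42403 ≈ -0.40860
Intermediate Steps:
V(Q) = 0
(-7714 - 9612)/(X + V(4)) = (-7714 - 9612)/(42403 + 0) = -17326/42403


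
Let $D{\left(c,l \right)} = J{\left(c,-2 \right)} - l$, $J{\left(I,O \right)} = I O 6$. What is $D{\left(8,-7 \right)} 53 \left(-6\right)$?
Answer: $28302$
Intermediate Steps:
$J{\left(I,O \right)} = 6 I O$
$D{\left(c,l \right)} = - l - 12 c$ ($D{\left(c,l \right)} = 6 c \left(-2\right) - l = - 12 c - l = - l - 12 c$)
$D{\left(8,-7 \right)} 53 \left(-6\right) = \left(\left(-1\right) \left(-7\right) - 96\right) 53 \left(-6\right) = \left(7 - 96\right) 53 \left(-6\right) = \left(-89\right) 53 \left(-6\right) = \left(-4717\right) \left(-6\right) = 28302$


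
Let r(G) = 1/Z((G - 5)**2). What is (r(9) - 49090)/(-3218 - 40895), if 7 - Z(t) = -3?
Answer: 490899/441130 ≈ 1.1128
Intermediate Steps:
Z(t) = 10 (Z(t) = 7 - 1*(-3) = 7 + 3 = 10)
r(G) = 1/10
(r(9) - 49090)/(-3218 - 40895) = (1/10 - 49090)/(-3218 - 40895) = -490899/10/(-44113) = -490899/10*(-1/44113) = 490899/441130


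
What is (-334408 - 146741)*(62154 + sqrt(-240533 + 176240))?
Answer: -29905334946 - 481149*I*sqrt(64293) ≈ -2.9905e+10 - 1.22e+8*I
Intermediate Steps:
(-334408 - 146741)*(62154 + sqrt(-240533 + 176240)) = -481149*(62154 + sqrt(-64293)) = -481149*(62154 + I*sqrt(64293)) = -29905334946 - 481149*I*sqrt(64293)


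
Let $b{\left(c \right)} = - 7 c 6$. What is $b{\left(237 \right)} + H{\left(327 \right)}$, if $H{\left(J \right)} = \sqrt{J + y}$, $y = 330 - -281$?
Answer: $-9954 + \sqrt{938} \approx -9923.4$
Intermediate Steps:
$y = 611$ ($y = 330 + 281 = 611$)
$b{\left(c \right)} = - 42 c$
$H{\left(J \right)} = \sqrt{611 + J}$ ($H{\left(J \right)} = \sqrt{J + 611} = \sqrt{611 + J}$)
$b{\left(237 \right)} + H{\left(327 \right)} = \left(-42\right) 237 + \sqrt{611 + 327} = -9954 + \sqrt{938}$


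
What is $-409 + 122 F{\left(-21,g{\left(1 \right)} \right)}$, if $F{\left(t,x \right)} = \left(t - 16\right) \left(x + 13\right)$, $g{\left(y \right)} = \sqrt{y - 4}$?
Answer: $-59091 - 4514 i \sqrt{3} \approx -59091.0 - 7818.5 i$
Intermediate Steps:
$g{\left(y \right)} = \sqrt{-4 + y}$
$F{\left(t,x \right)} = \left(-16 + t\right) \left(13 + x\right)$
$-409 + 122 F{\left(-21,g{\left(1 \right)} \right)} = -409 + 122 \left(-208 - 16 \sqrt{-4 + 1} + 13 \left(-21\right) - 21 \sqrt{-4 + 1}\right) = -409 + 122 \left(-208 - 16 \sqrt{-3} - 273 - 21 \sqrt{-3}\right) = -409 + 122 \left(-208 - 16 i \sqrt{3} - 273 - 21 i \sqrt{3}\right) = -409 + 122 \left(-481 - 37 i \sqrt{3}\right) = -409 - \left(58682 + 4514 i \sqrt{3}\right) = -59091 - 4514 i \sqrt{3}$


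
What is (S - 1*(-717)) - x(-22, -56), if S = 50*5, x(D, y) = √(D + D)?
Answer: 967 - 2*I*√11 ≈ 967.0 - 6.6332*I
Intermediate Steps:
x(D, y) = √2*√D (x(D, y) = √(2*D) = √2*√D)
S = 250
(S - 1*(-717)) - x(-22, -56) = (250 - 1*(-717)) - √2*√(-22) = (250 + 717) - √2*I*√22 = 967 - 2*I*√11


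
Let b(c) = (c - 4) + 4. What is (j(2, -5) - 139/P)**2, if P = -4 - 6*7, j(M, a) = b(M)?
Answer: 53361/2116 ≈ 25.218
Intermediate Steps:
b(c) = c (b(c) = (-4 + c) + 4 = c)
j(M, a) = M
P = -46 (P = -4 - 42 = -46)
(j(2, -5) - 139/P)**2 = (2 - 139/(-46))**2 = (2 - 139*(-1/46))**2 = (2 + 139/46)**2 = (231/46)**2 = 53361/2116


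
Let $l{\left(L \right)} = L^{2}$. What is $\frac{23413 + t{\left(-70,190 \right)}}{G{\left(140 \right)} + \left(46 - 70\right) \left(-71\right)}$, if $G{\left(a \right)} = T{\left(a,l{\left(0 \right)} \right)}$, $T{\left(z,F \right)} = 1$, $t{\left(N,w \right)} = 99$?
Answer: $\frac{23512}{1705} \approx 13.79$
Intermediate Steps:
$G{\left(a \right)} = 1$
$\frac{23413 + t{\left(-70,190 \right)}}{G{\left(140 \right)} + \left(46 - 70\right) \left(-71\right)} = \frac{23413 + 99}{1 + \left(46 - 70\right) \left(-71\right)} = \frac{23512}{1 - -1704} = \frac{23512}{1 + 1704} = \frac{23512}{1705}$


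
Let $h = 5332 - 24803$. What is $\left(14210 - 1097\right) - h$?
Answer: $32584$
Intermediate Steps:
$h = -19471$ ($h = 5332 - 24803 = -19471$)
$\left(14210 - 1097\right) - h = \left(14210 - 1097\right) - -19471 = \left(14210 - 1097\right) + 19471 = 13113 + 19471 = 32584$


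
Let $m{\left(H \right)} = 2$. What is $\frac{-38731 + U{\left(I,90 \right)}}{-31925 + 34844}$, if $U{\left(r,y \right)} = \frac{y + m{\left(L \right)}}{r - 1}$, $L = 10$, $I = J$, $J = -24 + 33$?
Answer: $- \frac{25813}{1946} \approx -13.265$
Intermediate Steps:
$J = 9$
$I = 9$
$U{\left(r,y \right)} = \frac{2 + y}{-1 + r}$ ($U{\left(r,y \right)} = \frac{y + 2}{r - 1} = \frac{2 + y}{-1 + r}$)
$\frac{-38731 + U{\left(I,90 \right)}}{-31925 + 34844} = \frac{-38731 + \frac{2 + 90}{-1 + 9}}{-31925 + 34844} = \frac{-38731 + \frac{1}{8} \cdot 92}{2919} = \left(-38731 + \frac{1}{8} \cdot 92\right) \frac{1}{2919} = \left(-38731 + \frac{23}{2}\right) \frac{1}{2919} = \left(- \frac{77439}{2}\right) \frac{1}{2919} = - \frac{25813}{1946}$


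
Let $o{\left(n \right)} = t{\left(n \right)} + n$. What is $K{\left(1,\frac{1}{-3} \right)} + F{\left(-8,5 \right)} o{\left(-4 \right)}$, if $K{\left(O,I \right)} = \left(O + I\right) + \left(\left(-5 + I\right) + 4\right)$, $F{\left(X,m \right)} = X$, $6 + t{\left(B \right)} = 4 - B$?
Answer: $\frac{46}{3} \approx 15.333$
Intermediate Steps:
$t{\left(B \right)} = -2 - B$ ($t{\left(B \right)} = -6 - \left(-4 + B\right) = -2 - B$)
$K{\left(O,I \right)} = -1 + O + 2 I$ ($K{\left(O,I \right)} = \left(I + O\right) + \left(-1 + I\right) = -1 + O + 2 I$)
$o{\left(n \right)} = -2$ ($o{\left(n \right)} = \left(-2 - n\right) + n = -2$)
$K{\left(1,\frac{1}{-3} \right)} + F{\left(-8,5 \right)} o{\left(-4 \right)} = \left(-1 + 1 + \frac{2}{-3}\right) - -16 = \left(-1 + 1 + 2 \left(- \frac{1}{3}\right)\right) + 16 = \left(-1 + 1 - \frac{2}{3}\right) + 16 = - \frac{2}{3} + 16 = \frac{46}{3}$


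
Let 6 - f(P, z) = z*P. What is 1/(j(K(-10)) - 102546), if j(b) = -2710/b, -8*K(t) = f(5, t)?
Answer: -7/715112 ≈ -9.7887e-6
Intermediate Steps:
f(P, z) = 6 - P*z (f(P, z) = 6 - z*P = 6 - P*z)
K(t) = -¾ + 5*t/8 (K(t) = -(6 - 1*5*t)/8 = -(6 - 5*t)/8 = -¾ + 5*t/8)
1/(j(K(-10)) - 102546) = 1/(-2710/(-¾ + (5/8)*(-10)) - 102546) = 1/(-2710/(-¾ - 25/4) - 102546) = 1/(-2710/(-7) - 102546) = 1/(-2710*(-⅐) - 102546) = 1/(2710/7 - 102546) = 1/(-715112/7) = -7/715112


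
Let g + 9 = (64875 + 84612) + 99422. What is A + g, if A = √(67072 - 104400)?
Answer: 248900 + 4*I*√2333 ≈ 2.489e+5 + 193.2*I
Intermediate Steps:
g = 248900 (g = -9 + ((64875 + 84612) + 99422) = -9 + (149487 + 99422) = -9 + 248909 = 248900)
A = 4*I*√2333 (A = √(-37328) = 4*I*√2333 ≈ 193.2*I)
A + g = 4*I*√2333 + 248900 = 248900 + 4*I*√2333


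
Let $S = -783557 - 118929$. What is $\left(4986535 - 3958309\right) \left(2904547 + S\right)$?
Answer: $2058571173786$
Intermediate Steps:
$S = -902486$
$\left(4986535 - 3958309\right) \left(2904547 + S\right) = \left(4986535 - 3958309\right) \left(2904547 - 902486\right) = 1028226 \cdot 2002061 = 2058571173786$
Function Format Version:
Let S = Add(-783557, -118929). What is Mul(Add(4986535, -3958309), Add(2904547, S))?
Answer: 2058571173786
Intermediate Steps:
S = -902486
Mul(Add(4986535, -3958309), Add(2904547, S)) = Mul(Add(4986535, -3958309), Add(2904547, -902486)) = Mul(1028226, 2002061) = 2058571173786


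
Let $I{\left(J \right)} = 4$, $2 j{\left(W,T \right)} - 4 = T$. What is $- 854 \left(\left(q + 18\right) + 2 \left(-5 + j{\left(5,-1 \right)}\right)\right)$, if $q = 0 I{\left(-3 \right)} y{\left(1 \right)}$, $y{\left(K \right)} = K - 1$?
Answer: $-9394$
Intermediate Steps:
$y{\left(K \right)} = -1 + K$
$j{\left(W,T \right)} = 2 + \frac{T}{2}$
$q = 0$ ($q = 0 \cdot 4 \left(-1 + 1\right) = 0 \cdot 0 = 0$)
$- 854 \left(\left(q + 18\right) + 2 \left(-5 + j{\left(5,-1 \right)}\right)\right) = - 854 \left(\left(0 + 18\right) + 2 \left(-5 + \left(2 + \frac{1}{2} \left(-1\right)\right)\right)\right) = - 854 \left(18 + 2 \left(-5 + \left(2 - \frac{1}{2}\right)\right)\right) = - 854 \left(18 + 2 \left(-5 + \frac{3}{2}\right)\right) = - 854 \left(18 + 2 \left(- \frac{7}{2}\right)\right) = - 854 \left(18 - 7\right) = \left(-854\right) 11 = -9394$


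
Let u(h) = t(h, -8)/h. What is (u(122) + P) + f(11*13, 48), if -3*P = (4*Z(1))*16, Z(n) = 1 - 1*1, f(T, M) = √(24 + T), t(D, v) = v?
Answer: -4/61 + √167 ≈ 12.857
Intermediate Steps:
Z(n) = 0 (Z(n) = 1 - 1 = 0)
P = 0 (P = -4*0*16/3 = -0*16 = -⅓*0 = 0)
u(h) = -8/h
(u(122) + P) + f(11*13, 48) = (-8/122 + 0) + √(24 + 11*13) = (-8*1/122 + 0) + √(24 + 143) = (-4/61 + 0) + √167 = -4/61 + √167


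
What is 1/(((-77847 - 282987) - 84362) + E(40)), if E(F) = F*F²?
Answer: -1/381196 ≈ -2.6233e-6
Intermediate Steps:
E(F) = F³
1/(((-77847 - 282987) - 84362) + E(40)) = 1/(((-77847 - 282987) - 84362) + 40³) = 1/((-360834 - 84362) + 64000) = 1/(-445196 + 64000) = 1/(-381196) = -1/381196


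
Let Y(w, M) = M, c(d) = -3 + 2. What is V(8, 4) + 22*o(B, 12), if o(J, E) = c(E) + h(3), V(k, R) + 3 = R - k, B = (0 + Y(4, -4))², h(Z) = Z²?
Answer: 169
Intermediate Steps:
c(d) = -1
B = 16 (B = (0 - 4)² = (-4)² = 16)
V(k, R) = -3 + R - k (V(k, R) = -3 + (R - k) = -3 + R - k)
o(J, E) = 8 (o(J, E) = -1 + 3² = -1 + 9 = 8)
V(8, 4) + 22*o(B, 12) = (-3 + 4 - 1*8) + 22*8 = (-3 + 4 - 8) + 176 = -7 + 176 = 169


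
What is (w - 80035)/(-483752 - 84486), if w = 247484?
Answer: -167449/568238 ≈ -0.29468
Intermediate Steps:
(w - 80035)/(-483752 - 84486) = (247484 - 80035)/(-483752 - 84486) = 167449/(-568238) = 167449*(-1/568238) = -167449/568238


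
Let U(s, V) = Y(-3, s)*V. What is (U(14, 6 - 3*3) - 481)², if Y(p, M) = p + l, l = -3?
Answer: 214369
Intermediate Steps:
Y(p, M) = -3 + p (Y(p, M) = p - 3 = -3 + p)
U(s, V) = -6*V (U(s, V) = (-3 - 3)*V = -6*V)
(U(14, 6 - 3*3) - 481)² = (-6*(6 - 3*3) - 481)² = (-6*(6 - 9) - 481)² = (-6*(-3) - 481)² = (18 - 481)² = (-463)² = 214369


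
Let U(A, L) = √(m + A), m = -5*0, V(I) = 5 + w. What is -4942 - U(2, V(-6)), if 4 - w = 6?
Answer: -4942 - √2 ≈ -4943.4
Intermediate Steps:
w = -2 (w = 4 - 1*6 = 4 - 6 = -2)
V(I) = 3 (V(I) = 5 - 2 = 3)
m = 0
U(A, L) = √A (U(A, L) = √(0 + A) = √A)
-4942 - U(2, V(-6)) = -4942 - √2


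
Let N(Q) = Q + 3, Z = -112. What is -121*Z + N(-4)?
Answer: 13551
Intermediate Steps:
N(Q) = 3 + Q
-121*Z + N(-4) = -121*(-112) + (3 - 4) = 13552 - 1 = 13551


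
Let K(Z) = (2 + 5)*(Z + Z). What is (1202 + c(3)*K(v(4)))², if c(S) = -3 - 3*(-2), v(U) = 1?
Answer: 1547536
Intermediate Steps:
c(S) = 3 (c(S) = -3 + 6 = 3)
K(Z) = 14*Z (K(Z) = 7*(2*Z) = 14*Z)
(1202 + c(3)*K(v(4)))² = (1202 + 3*(14*1))² = (1202 + 3*14)² = (1202 + 42)² = 1244² = 1547536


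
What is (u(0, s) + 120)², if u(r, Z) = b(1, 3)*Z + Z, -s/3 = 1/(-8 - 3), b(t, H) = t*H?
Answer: 1774224/121 ≈ 14663.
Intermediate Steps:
b(t, H) = H*t
s = 3/11 (s = -3/(-8 - 3) = -3/(-11) = -3*(-1/11) = 3/11 ≈ 0.27273)
u(r, Z) = 4*Z (u(r, Z) = (3*1)*Z + Z = 3*Z + Z = 4*Z)
(u(0, s) + 120)² = (4*(3/11) + 120)² = (12/11 + 120)² = (1332/11)² = 1774224/121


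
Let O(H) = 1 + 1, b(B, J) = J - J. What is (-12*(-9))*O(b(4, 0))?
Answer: 216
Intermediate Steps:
b(B, J) = 0
O(H) = 2
(-12*(-9))*O(b(4, 0)) = -12*(-9)*2 = 108*2 = 216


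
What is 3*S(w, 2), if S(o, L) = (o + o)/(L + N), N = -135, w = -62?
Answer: 372/133 ≈ 2.7970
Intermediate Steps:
S(o, L) = 2*o/(-135 + L) (S(o, L) = (o + o)/(L - 135) = (2*o)/(-135 + L) = 2*o/(-135 + L))
3*S(w, 2) = 3*(2*(-62)/(-135 + 2)) = 3*(2*(-62)/(-133)) = 3*(2*(-62)*(-1/133)) = 3*(124/133) = 372/133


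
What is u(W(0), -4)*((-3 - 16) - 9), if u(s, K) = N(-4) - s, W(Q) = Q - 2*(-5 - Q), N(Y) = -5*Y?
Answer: -280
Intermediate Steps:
W(Q) = 10 + 3*Q (W(Q) = Q + (10 + 2*Q) = 10 + 3*Q)
u(s, K) = 20 - s (u(s, K) = -5*(-4) - s = 20 - s)
u(W(0), -4)*((-3 - 16) - 9) = (20 - (10 + 3*0))*((-3 - 16) - 9) = (20 - (10 + 0))*(-19 - 9) = (20 - 1*10)*(-28) = (20 - 10)*(-28) = 10*(-28) = -280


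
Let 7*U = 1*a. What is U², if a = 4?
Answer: 16/49 ≈ 0.32653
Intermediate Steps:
U = 4/7 (U = (1*4)/7 = (⅐)*4 = 4/7 ≈ 0.57143)
U² = (4/7)² = 16/49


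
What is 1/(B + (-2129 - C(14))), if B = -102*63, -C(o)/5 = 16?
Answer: -1/8475 ≈ -0.00011799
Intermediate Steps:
C(o) = -80 (C(o) = -5*16 = -80)
B = -6426
1/(B + (-2129 - C(14))) = 1/(-6426 + (-2129 - 1*(-80))) = 1/(-6426 + (-2129 + 80)) = 1/(-6426 - 2049) = 1/(-8475) = -1/8475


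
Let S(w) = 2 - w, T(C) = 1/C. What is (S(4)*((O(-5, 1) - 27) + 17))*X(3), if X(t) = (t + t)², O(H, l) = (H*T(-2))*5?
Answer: -180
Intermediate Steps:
T(C) = 1/C
O(H, l) = -5*H/2 (O(H, l) = (H/(-2))*5 = (H*(-½))*5 = -H/2*5 = -5*H/2)
X(t) = 4*t² (X(t) = (2*t)² = 4*t²)
(S(4)*((O(-5, 1) - 27) + 17))*X(3) = ((2 - 1*4)*((-5/2*(-5) - 27) + 17))*(4*3²) = ((2 - 4)*((25/2 - 27) + 17))*(4*9) = -2*(-29/2 + 17)*36 = -2*5/2*36 = -5*36 = -180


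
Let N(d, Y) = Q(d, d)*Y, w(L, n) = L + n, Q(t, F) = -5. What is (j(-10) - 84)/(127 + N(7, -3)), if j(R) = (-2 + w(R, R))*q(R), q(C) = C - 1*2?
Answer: 90/71 ≈ 1.2676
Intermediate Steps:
q(C) = -2 + C (q(C) = C - 2 = -2 + C)
N(d, Y) = -5*Y
j(R) = (-2 + R)*(-2 + 2*R) (j(R) = (-2 + (R + R))*(-2 + R) = (-2 + 2*R)*(-2 + R) = (-2 + R)*(-2 + 2*R))
(j(-10) - 84)/(127 + N(7, -3)) = (2*(-1 - 10)*(-2 - 10) - 84)/(127 - 5*(-3)) = (2*(-11)*(-12) - 84)/(127 + 15) = (264 - 84)/142 = 180*(1/142) = 90/71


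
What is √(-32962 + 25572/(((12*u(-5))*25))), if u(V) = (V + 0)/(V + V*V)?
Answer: I*√832574/5 ≈ 182.49*I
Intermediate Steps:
u(V) = V/(V + V²)
√(-32962 + 25572/(((12*u(-5))*25))) = √(-32962 + 25572/(((12/(1 - 5))*25))) = √(-32962 + 25572/(((12/(-4))*25))) = √(-32962 + 25572/(((12*(-¼))*25))) = √(-32962 + 25572/((-3*25))) = √(-32962 + 25572/(-75)) = √(-32962 + 25572*(-1/75)) = √(-32962 - 8524/25) = √(-832574/25) = I*√832574/5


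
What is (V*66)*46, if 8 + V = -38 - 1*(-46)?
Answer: 0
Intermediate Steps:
V = 0 (V = -8 + (-38 - 1*(-46)) = -8 + (-38 + 46) = -8 + 8 = 0)
(V*66)*46 = (0*66)*46 = 0*46 = 0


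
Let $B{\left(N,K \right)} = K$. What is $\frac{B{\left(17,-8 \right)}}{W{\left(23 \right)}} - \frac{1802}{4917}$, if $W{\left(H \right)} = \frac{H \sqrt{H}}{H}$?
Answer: $- \frac{1802}{4917} - \frac{8 \sqrt{23}}{23} \approx -2.0346$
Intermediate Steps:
$W{\left(H \right)} = \sqrt{H}$ ($W{\left(H \right)} = \frac{H^{\frac{3}{2}}}{H} = \sqrt{H}$)
$\frac{B{\left(17,-8 \right)}}{W{\left(23 \right)}} - \frac{1802}{4917} = - \frac{8}{\sqrt{23}} - \frac{1802}{4917} = - 8 \frac{\sqrt{23}}{23} - \frac{1802}{4917} = - \frac{8 \sqrt{23}}{23} - \frac{1802}{4917} = - \frac{1802}{4917} - \frac{8 \sqrt{23}}{23}$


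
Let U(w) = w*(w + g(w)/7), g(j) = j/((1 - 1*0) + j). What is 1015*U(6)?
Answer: 261000/7 ≈ 37286.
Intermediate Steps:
g(j) = j/(1 + j) (g(j) = j/((1 + 0) + j) = j/(1 + j))
U(w) = w*(w + w/(7*(1 + w))) (U(w) = w*(w + (w/(1 + w))/7) = w*(w + (w/(1 + w))*(⅐)) = w*(w + w/(7*(1 + w))))
1015*U(6) = 1015*(6²*(8/7 + 6)/(1 + 6)) = 1015*(36*(50/7)/7) = 1015*(36*(⅐)*(50/7)) = 1015*(1800/49) = 261000/7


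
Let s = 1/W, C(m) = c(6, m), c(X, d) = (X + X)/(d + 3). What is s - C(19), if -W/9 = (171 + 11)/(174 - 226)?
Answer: -356/693 ≈ -0.51371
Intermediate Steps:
c(X, d) = 2*X/(3 + d) (c(X, d) = (2*X)/(3 + d) = 2*X/(3 + d))
C(m) = 12/(3 + m) (C(m) = 2*6/(3 + m) = 12/(3 + m))
W = 63/2 (W = -9*(171 + 11)/(174 - 226) = -1638/(-52) = -1638*(-1)/52 = -9*(-7/2) = 63/2 ≈ 31.500)
s = 2/63 (s = 1/(63/2) = 2/63 ≈ 0.031746)
s - C(19) = 2/63 - 12/(3 + 19) = 2/63 - 12/22 = 2/63 - 1*6/11 = 2/63 - 6/11 = -356/693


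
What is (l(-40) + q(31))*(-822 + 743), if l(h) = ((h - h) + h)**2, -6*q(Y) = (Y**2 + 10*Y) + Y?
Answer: -109257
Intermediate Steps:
q(Y) = -11*Y/6 - Y**2/6 (q(Y) = -((Y**2 + 10*Y) + Y)/6 = -(Y**2 + 11*Y)/6 = -11*Y/6 - Y**2/6)
l(h) = h**2 (l(h) = (0 + h)**2 = h**2)
(l(-40) + q(31))*(-822 + 743) = ((-40)**2 - 1/6*31*(11 + 31))*(-822 + 743) = (1600 - 1/6*31*42)*(-79) = (1600 - 217)*(-79) = 1383*(-79) = -109257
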